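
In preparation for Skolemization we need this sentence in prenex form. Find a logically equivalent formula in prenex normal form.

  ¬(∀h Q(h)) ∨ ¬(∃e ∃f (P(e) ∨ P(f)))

∃h ∀e ∀f (¬Q(h) ∨ ¬P(e) ∧ ¬P(f))

Drive negations inward (¬∀x A ≡ ∃x ¬A, ¬∃x A ≡ ∀x ¬A, De Morgan for ∧/∨):
  (∃h ¬Q(h)) ∨ (∀e ∀f (¬P(e) ∧ ¬P(f)))
Finally move all quantifiers to the prefix:
  ∃h ∀e ∀f (¬Q(h) ∨ ¬P(e) ∧ ¬P(f))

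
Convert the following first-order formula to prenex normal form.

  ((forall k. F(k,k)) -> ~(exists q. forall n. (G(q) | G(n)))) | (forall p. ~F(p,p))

Eliminate → and ↔ using ¬ and ∨.
  ~(forall k. F(k,k)) | ~(exists q. forall n. (G(q) | G(n))) | (forall p. ~F(p,p))
Move each ¬ inward, flipping quantifiers it crosses:
  (exists k. ~F(k,k)) | (forall q. exists n. (~G(q) & ~G(n))) | (forall p. ~F(p,p))
Finally move all quantifiers to the prefix:
  exists k. forall q. exists n. forall p. (~F(k,k) | ~G(q) & ~G(n) | ~F(p,p))

exists k. forall q. exists n. forall p. (~F(k,k) | ~G(q) & ~G(n) | ~F(p,p))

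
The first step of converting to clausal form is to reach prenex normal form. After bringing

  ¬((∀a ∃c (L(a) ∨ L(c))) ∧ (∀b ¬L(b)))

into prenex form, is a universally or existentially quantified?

Drive negations inward (¬∀x A ≡ ∃x ¬A, ¬∃x A ≡ ∀x ¬A, De Morgan for ∧/∨):
  (∃a ∀c (¬L(a) ∧ ¬L(c))) ∨ (∃b L(b))
All bound variables are already distinct, so no renaming is needed.
Pull the quantifiers to the front (each side's bound variable is not free in the other side):
  ∃a ∀c ∃b (¬L(a) ∧ ¬L(c) ∨ L(b))
The quantifier ∀a sits under an odd number of negations, so it flips to ∃a.

existential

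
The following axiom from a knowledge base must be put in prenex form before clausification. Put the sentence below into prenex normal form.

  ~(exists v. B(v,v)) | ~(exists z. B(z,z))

forall v. forall z. (~B(v,v) | ~B(z,z))

Move each ¬ inward, flipping quantifiers it crosses:
  (forall v. ~B(v,v)) | (forall z. ~B(z,z))
Pull the quantifiers to the front (each side's bound variable is not free in the other side):
  forall v. forall z. (~B(v,v) | ~B(z,z))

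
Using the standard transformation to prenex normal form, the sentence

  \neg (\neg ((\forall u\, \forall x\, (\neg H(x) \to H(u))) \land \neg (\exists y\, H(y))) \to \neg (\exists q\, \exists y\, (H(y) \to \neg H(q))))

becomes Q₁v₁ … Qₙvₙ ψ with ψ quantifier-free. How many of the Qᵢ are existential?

5

First replace A → B with ¬A ∨ B.
  \neg (\neg \neg ((\forall u\, \forall x\, (\neg \neg H(x) \lor H(u))) \land \neg (\exists y\, H(y))) \lor \neg (\exists q\, \exists y\, (\neg H(y) \lor \neg H(q))))
Push ¬ through the quantifiers and connectives to reach negation normal form:
  ((\exists u\, \exists x\, (\neg H(x) \land \neg H(u))) \lor (\exists y\, H(y))) \land (\exists q\, \exists y\, (\neg H(y) \lor \neg H(q)))
Standardize variables apart so no two quantifiers bind the same name: y↦t.
  ((\exists u\, \exists x\, (\neg H(x) \land \neg H(u))) \lor (\exists y\, H(y))) \land (\exists q\, \exists t\, (\neg H(t) \lor \neg H(q)))
Finally move all quantifiers to the prefix:
  \exists u\, \exists x\, \exists y\, \exists q\, \exists t\, ((\neg H(x) \land \neg H(u) \lor H(y)) \land (\neg H(t) \lor \neg H(q)))
The prefix is \exists u \exists x \exists y \exists q \exists t: 0 universal, 5 existential.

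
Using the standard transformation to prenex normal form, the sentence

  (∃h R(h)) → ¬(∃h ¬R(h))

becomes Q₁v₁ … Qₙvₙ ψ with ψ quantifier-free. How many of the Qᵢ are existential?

0

Eliminate → and ↔ using ¬ and ∨.
  ¬(∃h R(h)) ∨ ¬(∃h ¬R(h))
Push ¬ through the quantifiers and connectives to reach negation normal form:
  (∀h ¬R(h)) ∨ (∀h R(h))
Standardize variables apart so no two quantifiers bind the same name: h↦u1.
  (∀h ¬R(h)) ∨ (∀u1 R(u1))
Finally move all quantifiers to the prefix:
  ∀h ∀u1 (¬R(h) ∨ R(u1))
The prefix is ∀h ∀u1: 2 universal, 0 existential.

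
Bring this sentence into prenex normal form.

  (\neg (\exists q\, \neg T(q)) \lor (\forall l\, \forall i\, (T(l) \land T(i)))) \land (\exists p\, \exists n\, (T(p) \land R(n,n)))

\forall q\, \forall l\, \forall i\, \exists p\, \exists n\, ((T(q) \lor T(l) \land T(i)) \land T(p) \land R(n,n))

Move each ¬ inward, flipping quantifiers it crosses:
  ((\forall q\, T(q)) \lor (\forall l\, \forall i\, (T(l) \land T(i)))) \land (\exists p\, \exists n\, (T(p) \land R(n,n)))
All bound variables are already distinct, so no renaming is needed.
Finally move all quantifiers to the prefix:
  \forall q\, \forall l\, \forall i\, \exists p\, \exists n\, ((T(q) \lor T(l) \land T(i)) \land T(p) \land R(n,n))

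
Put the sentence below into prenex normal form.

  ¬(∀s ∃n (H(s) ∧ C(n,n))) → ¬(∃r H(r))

∀s ∃n ∀r (H(s) ∧ C(n,n) ∨ ¬H(r))

First replace A → B with ¬A ∨ B.
  ¬¬(∀s ∃n (H(s) ∧ C(n,n))) ∨ ¬(∃r H(r))
Drive negations inward (¬∀x A ≡ ∃x ¬A, ¬∃x A ≡ ∀x ¬A, De Morgan for ∧/∨):
  (∀s ∃n (H(s) ∧ C(n,n))) ∨ (∀r ¬H(r))
All bound variables are already distinct, so no renaming is needed.
Finally move all quantifiers to the prefix:
  ∀s ∃n ∀r (H(s) ∧ C(n,n) ∨ ¬H(r))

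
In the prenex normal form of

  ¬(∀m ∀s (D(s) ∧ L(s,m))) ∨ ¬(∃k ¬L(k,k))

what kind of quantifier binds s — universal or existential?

existential

Push ¬ through the quantifiers and connectives to reach negation normal form:
  (∃m ∃s (¬D(s) ∨ ¬L(s,m))) ∨ (∀k L(k,k))
Pull the quantifiers to the front (each side's bound variable is not free in the other side):
  ∃m ∃s ∀k (¬D(s) ∨ ¬L(s,m) ∨ L(k,k))
The quantifier ∀s sits under an odd number of negations, so it flips to ∃s.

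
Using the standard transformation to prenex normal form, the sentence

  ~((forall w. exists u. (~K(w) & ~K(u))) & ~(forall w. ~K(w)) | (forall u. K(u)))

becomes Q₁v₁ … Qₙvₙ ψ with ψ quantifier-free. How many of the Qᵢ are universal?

2

Move each ¬ inward, flipping quantifiers it crosses:
  ((exists w. forall u. (K(w) | K(u))) | (forall w. ~K(w))) & (exists u. ~K(u))
Standardize variables apart so no two quantifiers bind the same name: w↦q, u↦y.
  ((exists w. forall u. (K(w) | K(u))) | (forall q. ~K(q))) & (exists y. ~K(y))
Pull the quantifiers to the front (each side's bound variable is not free in the other side):
  exists w. forall u. forall q. exists y. ((K(w) | K(u) | ~K(q)) & ~K(y))
The prefix is exists w forall u forall q exists y: 2 universal, 2 existential.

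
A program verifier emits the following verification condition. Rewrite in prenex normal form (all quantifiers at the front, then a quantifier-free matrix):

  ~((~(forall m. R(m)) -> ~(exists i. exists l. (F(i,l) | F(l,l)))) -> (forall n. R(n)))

forall m. forall i. forall l. exists n. ((R(m) | ~F(i,l) & ~F(l,l)) & ~R(n))

First replace A → B with ¬A ∨ B.
  ~(~(~~(forall m. R(m)) | ~(exists i. exists l. (F(i,l) | F(l,l)))) | (forall n. R(n)))
Push ¬ through the quantifiers and connectives to reach negation normal form:
  ((forall m. R(m)) | (forall i. forall l. (~F(i,l) & ~F(l,l)))) & (exists n. ~R(n))
Extract every quantifier outward, since the variables are now distinct and don't occur free across branches:
  forall m. forall i. forall l. exists n. ((R(m) | ~F(i,l) & ~F(l,l)) & ~R(n))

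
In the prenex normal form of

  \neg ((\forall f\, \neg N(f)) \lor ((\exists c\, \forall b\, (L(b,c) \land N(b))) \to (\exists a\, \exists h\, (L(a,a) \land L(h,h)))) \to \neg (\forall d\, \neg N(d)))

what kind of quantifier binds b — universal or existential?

First replace A → B with ¬A ∨ B.
  \neg (\neg ((\forall f\, \neg N(f)) \lor \neg (\exists c\, \forall b\, (L(b,c) \land N(b))) \lor (\exists a\, \exists h\, (L(a,a) \land L(h,h)))) \lor \neg (\forall d\, \neg N(d)))
Push ¬ through the quantifiers and connectives to reach negation normal form:
  ((\forall f\, \neg N(f)) \lor (\forall c\, \exists b\, (\neg L(b,c) \lor \neg N(b))) \lor (\exists a\, \exists h\, (L(a,a) \land L(h,h)))) \land (\forall d\, \neg N(d))
All bound variables are already distinct, so no renaming is needed.
Extract every quantifier outward, since the variables are now distinct and don't occur free across branches:
  \forall f\, \forall c\, \exists b\, \exists a\, \exists h\, \forall d\, ((\neg N(f) \lor \neg L(b,c) \lor \neg N(b) \lor L(a,a) \land L(h,h)) \land \neg N(d))
The quantifier \forall b sits under an odd number of negations (counting the antecedent side of each →), so it flips to \exists b.

existential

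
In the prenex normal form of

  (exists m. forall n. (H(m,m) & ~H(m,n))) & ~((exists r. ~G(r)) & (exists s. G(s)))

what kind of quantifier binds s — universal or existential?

Move each ¬ inward, flipping quantifiers it crosses:
  (exists m. forall n. (H(m,m) & ~H(m,n))) & ((forall r. G(r)) | (forall s. ~G(s)))
Pull the quantifiers to the front (each side's bound variable is not free in the other side):
  exists m. forall n. forall r. forall s. (H(m,m) & ~H(m,n) & (G(r) | ~G(s)))
The quantifier exists s sits under an odd number of negations, so it flips to forall s.

universal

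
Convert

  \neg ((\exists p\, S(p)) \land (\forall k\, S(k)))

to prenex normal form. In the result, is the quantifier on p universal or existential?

universal

Move each ¬ inward, flipping quantifiers it crosses:
  (\forall p\, \neg S(p)) \lor (\exists k\, \neg S(k))
All bound variables are already distinct, so no renaming is needed.
Finally move all quantifiers to the prefix:
  \forall p\, \exists k\, (\neg S(p) \lor \neg S(k))
The quantifier \exists p sits under an odd number of negations, so it flips to \forall p.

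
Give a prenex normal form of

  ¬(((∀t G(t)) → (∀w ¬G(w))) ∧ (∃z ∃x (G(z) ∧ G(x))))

∀t ∃w ∀z ∀x (G(t) ∧ G(w) ∨ ¬G(z) ∨ ¬G(x))

First replace A → B with ¬A ∨ B.
  ¬((¬(∀t G(t)) ∨ (∀w ¬G(w))) ∧ (∃z ∃x (G(z) ∧ G(x))))
Push ¬ through the quantifiers and connectives to reach negation normal form:
  (∀t G(t)) ∧ (∃w G(w)) ∨ (∀z ∀x (¬G(z) ∨ ¬G(x)))
All bound variables are already distinct, so no renaming is needed.
Pull the quantifiers to the front (each side's bound variable is not free in the other side):
  ∀t ∃w ∀z ∀x (G(t) ∧ G(w) ∨ ¬G(z) ∨ ¬G(x))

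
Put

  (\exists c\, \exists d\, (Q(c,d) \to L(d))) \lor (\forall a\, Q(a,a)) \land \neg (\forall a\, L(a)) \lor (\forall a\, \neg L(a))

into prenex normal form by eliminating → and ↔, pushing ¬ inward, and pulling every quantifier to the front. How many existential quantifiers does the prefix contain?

3

First replace A → B with ¬A ∨ B.
  (\exists c\, \exists d\, (\neg Q(c,d) \lor L(d))) \lor (\forall a\, Q(a,a)) \land \neg (\forall a\, L(a)) \lor (\forall a\, \neg L(a))
Move each ¬ inward, flipping quantifiers it crosses:
  (\exists c\, \exists d\, (\neg Q(c,d) \lor L(d))) \lor (\forall a\, Q(a,a)) \land (\exists a\, \neg L(a)) \lor (\forall a\, \neg L(a))
Standardize variables apart so no two quantifiers bind the same name: a↦w1, a↦u.
  (\exists c\, \exists d\, (\neg Q(c,d) \lor L(d))) \lor (\forall a\, Q(a,a)) \land (\exists w1\, \neg L(w1)) \lor (\forall u\, \neg L(u))
Finally move all quantifiers to the prefix:
  \exists c\, \exists d\, \forall a\, \exists w1\, \forall u\, (\neg Q(c,d) \lor L(d) \lor Q(a,a) \land \neg L(w1) \lor \neg L(u))
The prefix is \exists c \exists d \forall a \exists w1 \forall u: 2 universal, 3 existential.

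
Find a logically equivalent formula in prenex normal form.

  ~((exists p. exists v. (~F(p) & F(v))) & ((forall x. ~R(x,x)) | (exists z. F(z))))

forall p. forall v. exists x. forall z. (F(p) | ~F(v) | R(x,x) & ~F(z))

Move each ¬ inward, flipping quantifiers it crosses:
  (forall p. forall v. (F(p) | ~F(v))) | (exists x. R(x,x)) & (forall z. ~F(z))
All bound variables are already distinct, so no renaming is needed.
Extract every quantifier outward, since the variables are now distinct and don't occur free across branches:
  forall p. forall v. exists x. forall z. (F(p) | ~F(v) | R(x,x) & ~F(z))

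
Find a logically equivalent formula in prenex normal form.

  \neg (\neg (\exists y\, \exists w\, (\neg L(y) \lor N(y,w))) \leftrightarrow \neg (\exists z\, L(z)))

Rewrite implications/biconditionals: A → B as ¬A ∨ B; A ↔ B as (¬A ∨ B) ∧ (¬B ∨ A).
  \neg ((\neg \neg (\exists y\, \exists w\, (\neg L(y) \lor N(y,w))) \lor \neg (\exists z\, L(z))) \land (\neg \neg (\exists z\, L(z)) \lor \neg (\exists y\, \exists w\, (\neg L(y) \lor N(y,w)))))
Drive negations inward (¬∀x A ≡ ∃x ¬A, ¬∃x A ≡ ∀x ¬A, De Morgan for ∧/∨):
  (\forall y\, \forall w\, (L(y) \land \neg N(y,w))) \land (\exists z\, L(z)) \lor (\forall z\, \neg L(z)) \land (\exists y\, \exists w\, (\neg L(y) \lor N(y,w)))
Give each quantifier a distinct variable: z↦q, y↦c, w↦r.
  (\forall y\, \forall w\, (L(y) \land \neg N(y,w))) \land (\exists z\, L(z)) \lor (\forall q\, \neg L(q)) \land (\exists c\, \exists r\, (\neg L(c) \lor N(c,r)))
Finally move all quantifiers to the prefix:
  \forall y\, \forall w\, \exists z\, \forall q\, \exists c\, \exists r\, (L(y) \land \neg N(y,w) \land L(z) \lor \neg L(q) \land (\neg L(c) \lor N(c,r)))

\forall y\, \forall w\, \exists z\, \forall q\, \exists c\, \exists r\, (L(y) \land \neg N(y,w) \land L(z) \lor \neg L(q) \land (\neg L(c) \lor N(c,r)))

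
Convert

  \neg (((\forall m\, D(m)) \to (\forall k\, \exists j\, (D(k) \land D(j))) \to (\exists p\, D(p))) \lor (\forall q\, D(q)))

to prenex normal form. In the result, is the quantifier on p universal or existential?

Rewrite implications/biconditionals: A → B as ¬A ∨ B.
  \neg (\neg (\forall m\, D(m)) \lor \neg (\forall k\, \exists j\, (D(k) \land D(j))) \lor (\exists p\, D(p)) \lor (\forall q\, D(q)))
Push ¬ through the quantifiers and connectives to reach negation normal form:
  (\forall m\, D(m)) \land (\forall k\, \exists j\, (D(k) \land D(j))) \land (\forall p\, \neg D(p)) \land (\exists q\, \neg D(q))
Finally move all quantifiers to the prefix:
  \forall m\, \forall k\, \exists j\, \forall p\, \exists q\, (D(m) \land D(k) \land D(j) \land \neg D(p) \land \neg D(q))
The quantifier \exists p sits under an odd number of negations (counting the antecedent side of each →), so it flips to \forall p.

universal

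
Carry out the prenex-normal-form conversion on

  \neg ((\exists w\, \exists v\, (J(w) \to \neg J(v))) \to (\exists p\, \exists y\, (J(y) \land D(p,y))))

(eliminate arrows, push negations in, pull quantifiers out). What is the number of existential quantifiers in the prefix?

2

Eliminate → and ↔ using ¬ and ∨.
  \neg (\neg (\exists w\, \exists v\, (\neg J(w) \lor \neg J(v))) \lor (\exists p\, \exists y\, (J(y) \land D(p,y))))
Move each ¬ inward, flipping quantifiers it crosses:
  (\exists w\, \exists v\, (\neg J(w) \lor \neg J(v))) \land (\forall p\, \forall y\, (\neg J(y) \lor \neg D(p,y)))
Extract every quantifier outward, since the variables are now distinct and don't occur free across branches:
  \exists w\, \exists v\, \forall p\, \forall y\, ((\neg J(w) \lor \neg J(v)) \land (\neg J(y) \lor \neg D(p,y)))
The prefix is \exists w \exists v \forall p \forall y: 2 universal, 2 existential.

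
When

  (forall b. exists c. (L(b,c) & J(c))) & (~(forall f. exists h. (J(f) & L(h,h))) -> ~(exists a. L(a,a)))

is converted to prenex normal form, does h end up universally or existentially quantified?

First replace A → B with ¬A ∨ B.
  (forall b. exists c. (L(b,c) & J(c))) & (~~(forall f. exists h. (J(f) & L(h,h))) | ~(exists a. L(a,a)))
Drive negations inward (¬∀x A ≡ ∃x ¬A, ¬∃x A ≡ ∀x ¬A, De Morgan for ∧/∨):
  (forall b. exists c. (L(b,c) & J(c))) & ((forall f. exists h. (J(f) & L(h,h))) | (forall a. ~L(a,a)))
All bound variables are already distinct, so no renaming is needed.
Pull the quantifiers to the front (each side's bound variable is not free in the other side):
  forall b. exists c. forall f. exists h. forall a. (L(b,c) & J(c) & (J(f) & L(h,h) | ~L(a,a)))
The quantifier exists h sits under an even number of negations (counting the antecedent side of each →), so it remains existential.

existential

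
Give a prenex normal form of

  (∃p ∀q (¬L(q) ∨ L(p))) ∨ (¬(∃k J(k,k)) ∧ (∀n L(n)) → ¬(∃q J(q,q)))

First replace A → B with ¬A ∨ B.
  (∃p ∀q (¬L(q) ∨ L(p))) ∨ ¬(¬(∃k J(k,k)) ∧ (∀n L(n))) ∨ ¬(∃q J(q,q))
Push ¬ through the quantifiers and connectives to reach negation normal form:
  (∃p ∀q (¬L(q) ∨ L(p))) ∨ (∃k J(k,k)) ∨ (∃n ¬L(n)) ∨ (∀q ¬J(q,q))
Give each quantifier a distinct variable: q↦w.
  (∃p ∀q (¬L(q) ∨ L(p))) ∨ (∃k J(k,k)) ∨ (∃n ¬L(n)) ∨ (∀w ¬J(w,w))
Extract every quantifier outward, since the variables are now distinct and don't occur free across branches:
  ∃p ∀q ∃k ∃n ∀w (¬L(q) ∨ L(p) ∨ J(k,k) ∨ ¬L(n) ∨ ¬J(w,w))

∃p ∀q ∃k ∃n ∀w (¬L(q) ∨ L(p) ∨ J(k,k) ∨ ¬L(n) ∨ ¬J(w,w))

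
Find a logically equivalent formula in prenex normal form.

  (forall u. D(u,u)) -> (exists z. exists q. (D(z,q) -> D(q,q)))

Eliminate → and ↔ using ¬ and ∨.
  ~(forall u. D(u,u)) | (exists z. exists q. (~D(z,q) | D(q,q)))
Move each ¬ inward, flipping quantifiers it crosses:
  (exists u. ~D(u,u)) | (exists z. exists q. (~D(z,q) | D(q,q)))
All bound variables are already distinct, so no renaming is needed.
Pull the quantifiers to the front (each side's bound variable is not free in the other side):
  exists u. exists z. exists q. (~D(u,u) | ~D(z,q) | D(q,q))

exists u. exists z. exists q. (~D(u,u) | ~D(z,q) | D(q,q))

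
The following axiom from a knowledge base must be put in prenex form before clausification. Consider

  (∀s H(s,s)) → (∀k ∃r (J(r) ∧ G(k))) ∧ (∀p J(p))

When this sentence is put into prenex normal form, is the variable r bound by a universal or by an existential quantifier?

existential

Eliminate → and ↔ using ¬ and ∨.
  ¬(∀s H(s,s)) ∨ (∀k ∃r (J(r) ∧ G(k))) ∧ (∀p J(p))
Drive negations inward (¬∀x A ≡ ∃x ¬A, ¬∃x A ≡ ∀x ¬A, De Morgan for ∧/∨):
  (∃s ¬H(s,s)) ∨ (∀k ∃r (J(r) ∧ G(k))) ∧ (∀p J(p))
Extract every quantifier outward, since the variables are now distinct and don't occur free across branches:
  ∃s ∀k ∃r ∀p (¬H(s,s) ∨ J(r) ∧ G(k) ∧ J(p))
The quantifier ∃r sits under an even number of negations (counting the antecedent side of each →), so it remains existential.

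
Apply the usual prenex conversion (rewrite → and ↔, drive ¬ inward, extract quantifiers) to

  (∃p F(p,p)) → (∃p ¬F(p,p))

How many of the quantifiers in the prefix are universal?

Rewrite implications/biconditionals: A → B as ¬A ∨ B.
  ¬(∃p F(p,p)) ∨ (∃p ¬F(p,p))
Move each ¬ inward, flipping quantifiers it crosses:
  (∀p ¬F(p,p)) ∨ (∃p ¬F(p,p))
Give each quantifier a distinct variable: p↦w1.
  (∀p ¬F(p,p)) ∨ (∃w1 ¬F(w1,w1))
Finally move all quantifiers to the prefix:
  ∀p ∃w1 (¬F(p,p) ∨ ¬F(w1,w1))
The prefix is ∀p ∃w1: 1 universal, 1 existential.

1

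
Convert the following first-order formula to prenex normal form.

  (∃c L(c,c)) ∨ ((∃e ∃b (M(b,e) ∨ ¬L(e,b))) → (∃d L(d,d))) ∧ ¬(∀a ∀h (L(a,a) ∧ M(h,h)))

Rewrite implications/biconditionals: A → B as ¬A ∨ B.
  (∃c L(c,c)) ∨ (¬(∃e ∃b (M(b,e) ∨ ¬L(e,b))) ∨ (∃d L(d,d))) ∧ ¬(∀a ∀h (L(a,a) ∧ M(h,h)))
Drive negations inward (¬∀x A ≡ ∃x ¬A, ¬∃x A ≡ ∀x ¬A, De Morgan for ∧/∨):
  (∃c L(c,c)) ∨ ((∀e ∀b (¬M(b,e) ∧ L(e,b))) ∨ (∃d L(d,d))) ∧ (∃a ∃h (¬L(a,a) ∨ ¬M(h,h)))
Pull the quantifiers to the front (each side's bound variable is not free in the other side):
  ∃c ∀e ∀b ∃d ∃a ∃h (L(c,c) ∨ (¬M(b,e) ∧ L(e,b) ∨ L(d,d)) ∧ (¬L(a,a) ∨ ¬M(h,h)))

∃c ∀e ∀b ∃d ∃a ∃h (L(c,c) ∨ (¬M(b,e) ∧ L(e,b) ∨ L(d,d)) ∧ (¬L(a,a) ∨ ¬M(h,h)))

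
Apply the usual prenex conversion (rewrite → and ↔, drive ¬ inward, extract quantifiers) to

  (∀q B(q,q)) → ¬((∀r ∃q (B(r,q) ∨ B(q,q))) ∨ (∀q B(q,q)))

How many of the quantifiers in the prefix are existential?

Eliminate → and ↔ using ¬ and ∨.
  ¬(∀q B(q,q)) ∨ ¬((∀r ∃q (B(r,q) ∨ B(q,q))) ∨ (∀q B(q,q)))
Move each ¬ inward, flipping quantifiers it crosses:
  (∃q ¬B(q,q)) ∨ (∃r ∀q (¬B(r,q) ∧ ¬B(q,q))) ∧ (∃q ¬B(q,q))
Standardize variables apart so no two quantifiers bind the same name: q↦u1, q↦u.
  (∃q ¬B(q,q)) ∨ (∃r ∀u1 (¬B(r,u1) ∧ ¬B(u1,u1))) ∧ (∃u ¬B(u,u))
Pull the quantifiers to the front (each side's bound variable is not free in the other side):
  ∃q ∃r ∀u1 ∃u (¬B(q,q) ∨ ¬B(r,u1) ∧ ¬B(u1,u1) ∧ ¬B(u,u))
The prefix is ∃q ∃r ∀u1 ∃u: 1 universal, 3 existential.

3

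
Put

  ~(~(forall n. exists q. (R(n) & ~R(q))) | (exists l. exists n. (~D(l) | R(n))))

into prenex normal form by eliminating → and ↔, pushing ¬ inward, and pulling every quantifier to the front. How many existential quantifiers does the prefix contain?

Move each ¬ inward, flipping quantifiers it crosses:
  (forall n. exists q. (R(n) & ~R(q))) & (forall l. forall n. (D(l) & ~R(n)))
Give each quantifier a distinct variable: n↦y1.
  (forall n. exists q. (R(n) & ~R(q))) & (forall l. forall y1. (D(l) & ~R(y1)))
Finally move all quantifiers to the prefix:
  forall n. exists q. forall l. forall y1. (R(n) & ~R(q) & D(l) & ~R(y1))
The prefix is forall n exists q forall l forall y1: 3 universal, 1 existential.

1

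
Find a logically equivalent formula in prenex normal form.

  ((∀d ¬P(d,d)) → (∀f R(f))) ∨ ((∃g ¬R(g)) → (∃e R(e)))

First replace A → B with ¬A ∨ B.
  ¬(∀d ¬P(d,d)) ∨ (∀f R(f)) ∨ ¬(∃g ¬R(g)) ∨ (∃e R(e))
Move each ¬ inward, flipping quantifiers it crosses:
  (∃d P(d,d)) ∨ (∀f R(f)) ∨ (∀g R(g)) ∨ (∃e R(e))
All bound variables are already distinct, so no renaming is needed.
Pull the quantifiers to the front (each side's bound variable is not free in the other side):
  ∃d ∀f ∀g ∃e (P(d,d) ∨ R(f) ∨ R(g) ∨ R(e))

∃d ∀f ∀g ∃e (P(d,d) ∨ R(f) ∨ R(g) ∨ R(e))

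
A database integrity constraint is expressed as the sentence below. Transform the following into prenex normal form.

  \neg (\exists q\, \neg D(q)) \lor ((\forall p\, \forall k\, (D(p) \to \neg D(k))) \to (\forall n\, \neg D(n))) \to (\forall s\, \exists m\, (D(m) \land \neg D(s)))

First replace A → B with ¬A ∨ B.
  \neg (\neg (\exists q\, \neg D(q)) \lor \neg (\forall p\, \forall k\, (\neg D(p) \lor \neg D(k))) \lor (\forall n\, \neg D(n))) \lor (\forall s\, \exists m\, (D(m) \land \neg D(s)))
Push ¬ through the quantifiers and connectives to reach negation normal form:
  (\exists q\, \neg D(q)) \land (\forall p\, \forall k\, (\neg D(p) \lor \neg D(k))) \land (\exists n\, D(n)) \lor (\forall s\, \exists m\, (D(m) \land \neg D(s)))
All bound variables are already distinct, so no renaming is needed.
Pull the quantifiers to the front (each side's bound variable is not free in the other side):
  \exists q\, \forall p\, \forall k\, \exists n\, \forall s\, \exists m\, (\neg D(q) \land (\neg D(p) \lor \neg D(k)) \land D(n) \lor D(m) \land \neg D(s))

\exists q\, \forall p\, \forall k\, \exists n\, \forall s\, \exists m\, (\neg D(q) \land (\neg D(p) \lor \neg D(k)) \land D(n) \lor D(m) \land \neg D(s))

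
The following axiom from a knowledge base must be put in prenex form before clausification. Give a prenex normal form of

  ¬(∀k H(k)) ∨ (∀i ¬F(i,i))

∃k ∀i (¬H(k) ∨ ¬F(i,i))

Move each ¬ inward, flipping quantifiers it crosses:
  (∃k ¬H(k)) ∨ (∀i ¬F(i,i))
All bound variables are already distinct, so no renaming is needed.
Pull the quantifiers to the front (each side's bound variable is not free in the other side):
  ∃k ∀i (¬H(k) ∨ ¬F(i,i))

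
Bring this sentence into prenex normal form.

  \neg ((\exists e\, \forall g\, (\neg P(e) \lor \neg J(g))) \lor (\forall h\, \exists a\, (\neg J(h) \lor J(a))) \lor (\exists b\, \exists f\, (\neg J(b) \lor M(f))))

\forall e\, \exists g\, \exists h\, \forall a\, \forall b\, \forall f\, (P(e) \land J(g) \land J(h) \land \neg J(a) \land J(b) \land \neg M(f))

Push ¬ through the quantifiers and connectives to reach negation normal form:
  (\forall e\, \exists g\, (P(e) \land J(g))) \land (\exists h\, \forall a\, (J(h) \land \neg J(a))) \land (\forall b\, \forall f\, (J(b) \land \neg M(f)))
All bound variables are already distinct, so no renaming is needed.
Pull the quantifiers to the front (each side's bound variable is not free in the other side):
  \forall e\, \exists g\, \exists h\, \forall a\, \forall b\, \forall f\, (P(e) \land J(g) \land J(h) \land \neg J(a) \land J(b) \land \neg M(f))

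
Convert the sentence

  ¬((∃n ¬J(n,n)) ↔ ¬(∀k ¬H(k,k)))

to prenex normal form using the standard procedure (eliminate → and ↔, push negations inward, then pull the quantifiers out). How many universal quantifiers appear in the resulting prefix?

First replace A → B with ¬A ∨ B; A ↔ B as (¬A ∨ B) ∧ (¬B ∨ A).
  ¬((¬(∃n ¬J(n,n)) ∨ ¬(∀k ¬H(k,k))) ∧ (¬¬(∀k ¬H(k,k)) ∨ (∃n ¬J(n,n))))
Drive negations inward (¬∀x A ≡ ∃x ¬A, ¬∃x A ≡ ∀x ¬A, De Morgan for ∧/∨):
  (∃n ¬J(n,n)) ∧ (∀k ¬H(k,k)) ∨ (∃k H(k,k)) ∧ (∀n J(n,n))
Standardize variables apart so no two quantifiers bind the same name: k↦b, n↦y1.
  (∃n ¬J(n,n)) ∧ (∀k ¬H(k,k)) ∨ (∃b H(b,b)) ∧ (∀y1 J(y1,y1))
Extract every quantifier outward, since the variables are now distinct and don't occur free across branches:
  ∃n ∀k ∃b ∀y1 (¬J(n,n) ∧ ¬H(k,k) ∨ H(b,b) ∧ J(y1,y1))
The prefix is ∃n ∀k ∃b ∀y1: 2 universal, 2 existential.

2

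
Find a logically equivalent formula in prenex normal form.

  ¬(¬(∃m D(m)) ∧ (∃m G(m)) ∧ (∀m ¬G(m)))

Drive negations inward (¬∀x A ≡ ∃x ¬A, ¬∃x A ≡ ∀x ¬A, De Morgan for ∧/∨):
  (∃m D(m)) ∨ (∀m ¬G(m)) ∨ (∃m G(m))
Give each quantifier a distinct variable: m↦u1, m↦q.
  (∃m D(m)) ∨ (∀u1 ¬G(u1)) ∨ (∃q G(q))
Pull the quantifiers to the front (each side's bound variable is not free in the other side):
  ∃m ∀u1 ∃q (D(m) ∨ ¬G(u1) ∨ G(q))

∃m ∀u1 ∃q (D(m) ∨ ¬G(u1) ∨ G(q))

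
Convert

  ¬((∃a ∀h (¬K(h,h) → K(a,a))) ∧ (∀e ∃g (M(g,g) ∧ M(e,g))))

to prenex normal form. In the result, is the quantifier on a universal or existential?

Rewrite implications/biconditionals: A → B as ¬A ∨ B.
  ¬((∃a ∀h (¬¬K(h,h) ∨ K(a,a))) ∧ (∀e ∃g (M(g,g) ∧ M(e,g))))
Push ¬ through the quantifiers and connectives to reach negation normal form:
  (∀a ∃h (¬K(h,h) ∧ ¬K(a,a))) ∨ (∃e ∀g (¬M(g,g) ∨ ¬M(e,g)))
All bound variables are already distinct, so no renaming is needed.
Pull the quantifiers to the front (each side's bound variable is not free in the other side):
  ∀a ∃h ∃e ∀g (¬K(h,h) ∧ ¬K(a,a) ∨ ¬M(g,g) ∨ ¬M(e,g))
The quantifier ∃a sits under an odd number of negations (counting the antecedent side of each →), so it flips to ∀a.

universal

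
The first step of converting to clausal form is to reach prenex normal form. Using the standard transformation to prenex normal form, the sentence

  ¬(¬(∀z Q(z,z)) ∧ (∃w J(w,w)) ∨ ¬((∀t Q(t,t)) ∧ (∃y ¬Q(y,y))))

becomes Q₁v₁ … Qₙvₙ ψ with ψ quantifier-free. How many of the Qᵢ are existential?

1

Push ¬ through the quantifiers and connectives to reach negation normal form:
  ((∀z Q(z,z)) ∨ (∀w ¬J(w,w))) ∧ (∀t Q(t,t)) ∧ (∃y ¬Q(y,y))
All bound variables are already distinct, so no renaming is needed.
Finally move all quantifiers to the prefix:
  ∀z ∀w ∀t ∃y ((Q(z,z) ∨ ¬J(w,w)) ∧ Q(t,t) ∧ ¬Q(y,y))
The prefix is ∀z ∀w ∀t ∃y: 3 universal, 1 existential.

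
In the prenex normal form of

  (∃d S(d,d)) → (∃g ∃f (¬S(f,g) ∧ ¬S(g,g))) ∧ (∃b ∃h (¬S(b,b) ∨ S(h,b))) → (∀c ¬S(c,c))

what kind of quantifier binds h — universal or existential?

Eliminate → and ↔ using ¬ and ∨.
  ¬(∃d S(d,d)) ∨ ¬((∃g ∃f (¬S(f,g) ∧ ¬S(g,g))) ∧ (∃b ∃h (¬S(b,b) ∨ S(h,b)))) ∨ (∀c ¬S(c,c))
Move each ¬ inward, flipping quantifiers it crosses:
  (∀d ¬S(d,d)) ∨ (∀g ∀f (S(f,g) ∨ S(g,g))) ∨ (∀b ∀h (S(b,b) ∧ ¬S(h,b))) ∨ (∀c ¬S(c,c))
All bound variables are already distinct, so no renaming is needed.
Pull the quantifiers to the front (each side's bound variable is not free in the other side):
  ∀d ∀g ∀f ∀b ∀h ∀c (¬S(d,d) ∨ S(f,g) ∨ S(g,g) ∨ S(b,b) ∧ ¬S(h,b) ∨ ¬S(c,c))
The quantifier ∃h sits under an odd number of negations (counting the antecedent side of each →), so it flips to ∀h.

universal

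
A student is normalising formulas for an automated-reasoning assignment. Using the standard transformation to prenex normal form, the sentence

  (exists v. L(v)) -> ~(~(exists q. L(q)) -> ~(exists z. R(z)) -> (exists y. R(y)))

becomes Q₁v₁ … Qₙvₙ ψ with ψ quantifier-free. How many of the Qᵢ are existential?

Rewrite implications/biconditionals: A → B as ¬A ∨ B.
  ~(exists v. L(v)) | ~(~~(exists q. L(q)) | ~~(exists z. R(z)) | (exists y. R(y)))
Move each ¬ inward, flipping quantifiers it crosses:
  (forall v. ~L(v)) | (forall q. ~L(q)) & (forall z. ~R(z)) & (forall y. ~R(y))
All bound variables are already distinct, so no renaming is needed.
Pull the quantifiers to the front (each side's bound variable is not free in the other side):
  forall v. forall q. forall z. forall y. (~L(v) | ~L(q) & ~R(z) & ~R(y))
The prefix is forall v forall q forall z forall y: 4 universal, 0 existential.

0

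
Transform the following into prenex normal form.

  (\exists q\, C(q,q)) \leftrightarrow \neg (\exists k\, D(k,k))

Eliminate → and ↔ using ¬ and ∨; A ↔ B as (¬A ∨ B) ∧ (¬B ∨ A).
  (\neg (\exists q\, C(q,q)) \lor \neg (\exists k\, D(k,k))) \land (\neg \neg (\exists k\, D(k,k)) \lor (\exists q\, C(q,q)))
Move each ¬ inward, flipping quantifiers it crosses:
  ((\forall q\, \neg C(q,q)) \lor (\forall k\, \neg D(k,k))) \land ((\exists k\, D(k,k)) \lor (\exists q\, C(q,q)))
Give each quantifier a distinct variable: k↦w1, q↦z1.
  ((\forall q\, \neg C(q,q)) \lor (\forall k\, \neg D(k,k))) \land ((\exists w1\, D(w1,w1)) \lor (\exists z1\, C(z1,z1)))
Pull the quantifiers to the front (each side's bound variable is not free in the other side):
  \forall q\, \forall k\, \exists w1\, \exists z1\, ((\neg C(q,q) \lor \neg D(k,k)) \land (D(w1,w1) \lor C(z1,z1)))

\forall q\, \forall k\, \exists w1\, \exists z1\, ((\neg C(q,q) \lor \neg D(k,k)) \land (D(w1,w1) \lor C(z1,z1)))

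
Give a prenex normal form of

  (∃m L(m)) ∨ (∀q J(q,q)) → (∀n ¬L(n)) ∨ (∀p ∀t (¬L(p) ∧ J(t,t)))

∀m ∃q ∀n ∀p ∀t (¬L(m) ∧ ¬J(q,q) ∨ ¬L(n) ∨ ¬L(p) ∧ J(t,t))

Eliminate → and ↔ using ¬ and ∨.
  ¬((∃m L(m)) ∨ (∀q J(q,q))) ∨ (∀n ¬L(n)) ∨ (∀p ∀t (¬L(p) ∧ J(t,t)))
Move each ¬ inward, flipping quantifiers it crosses:
  (∀m ¬L(m)) ∧ (∃q ¬J(q,q)) ∨ (∀n ¬L(n)) ∨ (∀p ∀t (¬L(p) ∧ J(t,t)))
All bound variables are already distinct, so no renaming is needed.
Extract every quantifier outward, since the variables are now distinct and don't occur free across branches:
  ∀m ∃q ∀n ∀p ∀t (¬L(m) ∧ ¬J(q,q) ∨ ¬L(n) ∨ ¬L(p) ∧ J(t,t))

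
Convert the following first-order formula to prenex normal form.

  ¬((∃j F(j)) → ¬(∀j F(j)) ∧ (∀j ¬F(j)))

∃j ∀q ∃z (F(j) ∧ (F(q) ∨ F(z)))

Eliminate → and ↔ using ¬ and ∨.
  ¬(¬(∃j F(j)) ∨ ¬(∀j F(j)) ∧ (∀j ¬F(j)))
Push ¬ through the quantifiers and connectives to reach negation normal form:
  (∃j F(j)) ∧ ((∀j F(j)) ∨ (∃j F(j)))
Standardize variables apart so no two quantifiers bind the same name: j↦q, j↦z.
  (∃j F(j)) ∧ ((∀q F(q)) ∨ (∃z F(z)))
Extract every quantifier outward, since the variables are now distinct and don't occur free across branches:
  ∃j ∀q ∃z (F(j) ∧ (F(q) ∨ F(z)))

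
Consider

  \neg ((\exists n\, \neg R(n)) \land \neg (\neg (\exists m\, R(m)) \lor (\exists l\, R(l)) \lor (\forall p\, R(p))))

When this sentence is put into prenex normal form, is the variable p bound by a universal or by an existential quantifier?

Drive negations inward (¬∀x A ≡ ∃x ¬A, ¬∃x A ≡ ∀x ¬A, De Morgan for ∧/∨):
  (\forall n\, R(n)) \lor (\forall m\, \neg R(m)) \lor (\exists l\, R(l)) \lor (\forall p\, R(p))
Pull the quantifiers to the front (each side's bound variable is not free in the other side):
  \forall n\, \forall m\, \exists l\, \forall p\, (R(n) \lor \neg R(m) \lor R(l) \lor R(p))
The quantifier \forall p sits under an even number of negations, so it remains universal.

universal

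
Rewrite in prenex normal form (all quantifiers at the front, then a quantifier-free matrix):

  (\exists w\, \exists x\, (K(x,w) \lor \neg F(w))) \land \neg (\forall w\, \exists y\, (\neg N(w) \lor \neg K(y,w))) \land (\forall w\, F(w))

\exists w\, \exists x\, \exists p\, \forall y\, \forall s\, ((K(x,w) \lor \neg F(w)) \land N(p) \land K(y,p) \land F(s))

Drive negations inward (¬∀x A ≡ ∃x ¬A, ¬∃x A ≡ ∀x ¬A, De Morgan for ∧/∨):
  (\exists w\, \exists x\, (K(x,w) \lor \neg F(w))) \land (\exists w\, \forall y\, (N(w) \land K(y,w))) \land (\forall w\, F(w))
Rename bound variables to avoid capture: w↦p, w↦s.
  (\exists w\, \exists x\, (K(x,w) \lor \neg F(w))) \land (\exists p\, \forall y\, (N(p) \land K(y,p))) \land (\forall s\, F(s))
Finally move all quantifiers to the prefix:
  \exists w\, \exists x\, \exists p\, \forall y\, \forall s\, ((K(x,w) \lor \neg F(w)) \land N(p) \land K(y,p) \land F(s))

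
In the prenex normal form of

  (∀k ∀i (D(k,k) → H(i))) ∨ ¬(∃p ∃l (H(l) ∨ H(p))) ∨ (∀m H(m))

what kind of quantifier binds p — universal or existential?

Eliminate → and ↔ using ¬ and ∨.
  (∀k ∀i (¬D(k,k) ∨ H(i))) ∨ ¬(∃p ∃l (H(l) ∨ H(p))) ∨ (∀m H(m))
Push ¬ through the quantifiers and connectives to reach negation normal form:
  (∀k ∀i (¬D(k,k) ∨ H(i))) ∨ (∀p ∀l (¬H(l) ∧ ¬H(p))) ∨ (∀m H(m))
All bound variables are already distinct, so no renaming is needed.
Pull the quantifiers to the front (each side's bound variable is not free in the other side):
  ∀k ∀i ∀p ∀l ∀m (¬D(k,k) ∨ H(i) ∨ ¬H(l) ∧ ¬H(p) ∨ H(m))
The quantifier ∃p sits under an odd number of negations (counting the antecedent side of each →), so it flips to ∀p.

universal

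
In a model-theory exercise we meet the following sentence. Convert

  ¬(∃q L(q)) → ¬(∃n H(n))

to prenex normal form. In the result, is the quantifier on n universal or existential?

Eliminate → and ↔ using ¬ and ∨.
  ¬¬(∃q L(q)) ∨ ¬(∃n H(n))
Drive negations inward (¬∀x A ≡ ∃x ¬A, ¬∃x A ≡ ∀x ¬A, De Morgan for ∧/∨):
  (∃q L(q)) ∨ (∀n ¬H(n))
Extract every quantifier outward, since the variables are now distinct and don't occur free across branches:
  ∃q ∀n (L(q) ∨ ¬H(n))
The quantifier ∃n sits under an odd number of negations (counting the antecedent side of each →), so it flips to ∀n.

universal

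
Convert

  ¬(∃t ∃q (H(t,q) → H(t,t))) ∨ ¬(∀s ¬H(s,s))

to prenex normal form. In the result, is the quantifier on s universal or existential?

Rewrite implications/biconditionals: A → B as ¬A ∨ B.
  ¬(∃t ∃q (¬H(t,q) ∨ H(t,t))) ∨ ¬(∀s ¬H(s,s))
Push ¬ through the quantifiers and connectives to reach negation normal form:
  (∀t ∀q (H(t,q) ∧ ¬H(t,t))) ∨ (∃s H(s,s))
Extract every quantifier outward, since the variables are now distinct and don't occur free across branches:
  ∀t ∀q ∃s (H(t,q) ∧ ¬H(t,t) ∨ H(s,s))
The quantifier ∀s sits under an odd number of negations (counting the antecedent side of each →), so it flips to ∃s.

existential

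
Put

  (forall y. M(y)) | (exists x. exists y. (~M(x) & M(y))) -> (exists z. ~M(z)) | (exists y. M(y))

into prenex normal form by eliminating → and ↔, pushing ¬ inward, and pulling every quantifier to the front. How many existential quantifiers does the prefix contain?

First replace A → B with ¬A ∨ B.
  ~((forall y. M(y)) | (exists x. exists y. (~M(x) & M(y)))) | (exists z. ~M(z)) | (exists y. M(y))
Move each ¬ inward, flipping quantifiers it crosses:
  (exists y. ~M(y)) & (forall x. forall y. (M(x) | ~M(y))) | (exists z. ~M(z)) | (exists y. M(y))
Rename bound variables to avoid capture: y↦z1, y↦a.
  (exists y. ~M(y)) & (forall x. forall z1. (M(x) | ~M(z1))) | (exists z. ~M(z)) | (exists a. M(a))
Finally move all quantifiers to the prefix:
  exists y. forall x. forall z1. exists z. exists a. (~M(y) & (M(x) | ~M(z1)) | ~M(z) | M(a))
The prefix is exists y forall x forall z1 exists z exists a: 2 universal, 3 existential.

3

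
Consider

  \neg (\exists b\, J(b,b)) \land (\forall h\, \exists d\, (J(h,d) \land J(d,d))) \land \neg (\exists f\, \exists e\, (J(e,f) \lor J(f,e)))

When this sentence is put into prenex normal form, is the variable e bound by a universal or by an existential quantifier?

universal

Move each ¬ inward, flipping quantifiers it crosses:
  (\forall b\, \neg J(b,b)) \land (\forall h\, \exists d\, (J(h,d) \land J(d,d))) \land (\forall f\, \forall e\, (\neg J(e,f) \land \neg J(f,e)))
All bound variables are already distinct, so no renaming is needed.
Finally move all quantifiers to the prefix:
  \forall b\, \forall h\, \exists d\, \forall f\, \forall e\, (\neg J(b,b) \land J(h,d) \land J(d,d) \land \neg J(e,f) \land \neg J(f,e))
The quantifier \exists e sits under an odd number of negations, so it flips to \forall e.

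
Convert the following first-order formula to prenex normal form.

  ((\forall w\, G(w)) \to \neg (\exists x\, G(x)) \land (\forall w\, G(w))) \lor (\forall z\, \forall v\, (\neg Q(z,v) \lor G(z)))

\exists w\, \forall x\, \forall q\, \forall z\, \forall v\, (\neg G(w) \lor \neg G(x) \land G(q) \lor \neg Q(z,v) \lor G(z))

First replace A → B with ¬A ∨ B.
  \neg (\forall w\, G(w)) \lor \neg (\exists x\, G(x)) \land (\forall w\, G(w)) \lor (\forall z\, \forall v\, (\neg Q(z,v) \lor G(z)))
Drive negations inward (¬∀x A ≡ ∃x ¬A, ¬∃x A ≡ ∀x ¬A, De Morgan for ∧/∨):
  (\exists w\, \neg G(w)) \lor (\forall x\, \neg G(x)) \land (\forall w\, G(w)) \lor (\forall z\, \forall v\, (\neg Q(z,v) \lor G(z)))
Give each quantifier a distinct variable: w↦q.
  (\exists w\, \neg G(w)) \lor (\forall x\, \neg G(x)) \land (\forall q\, G(q)) \lor (\forall z\, \forall v\, (\neg Q(z,v) \lor G(z)))
Pull the quantifiers to the front (each side's bound variable is not free in the other side):
  \exists w\, \forall x\, \forall q\, \forall z\, \forall v\, (\neg G(w) \lor \neg G(x) \land G(q) \lor \neg Q(z,v) \lor G(z))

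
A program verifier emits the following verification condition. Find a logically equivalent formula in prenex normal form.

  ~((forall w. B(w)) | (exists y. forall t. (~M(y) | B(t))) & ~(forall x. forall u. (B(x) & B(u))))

Push ¬ through the quantifiers and connectives to reach negation normal form:
  (exists w. ~B(w)) & ((forall y. exists t. (M(y) & ~B(t))) | (forall x. forall u. (B(x) & B(u))))
All bound variables are already distinct, so no renaming is needed.
Pull the quantifiers to the front (each side's bound variable is not free in the other side):
  exists w. forall y. exists t. forall x. forall u. (~B(w) & (M(y) & ~B(t) | B(x) & B(u)))

exists w. forall y. exists t. forall x. forall u. (~B(w) & (M(y) & ~B(t) | B(x) & B(u)))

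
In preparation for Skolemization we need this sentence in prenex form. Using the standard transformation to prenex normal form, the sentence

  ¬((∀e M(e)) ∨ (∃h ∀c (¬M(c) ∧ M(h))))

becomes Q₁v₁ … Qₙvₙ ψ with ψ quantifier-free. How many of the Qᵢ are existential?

Drive negations inward (¬∀x A ≡ ∃x ¬A, ¬∃x A ≡ ∀x ¬A, De Morgan for ∧/∨):
  (∃e ¬M(e)) ∧ (∀h ∃c (M(c) ∨ ¬M(h)))
Extract every quantifier outward, since the variables are now distinct and don't occur free across branches:
  ∃e ∀h ∃c (¬M(e) ∧ (M(c) ∨ ¬M(h)))
The prefix is ∃e ∀h ∃c: 1 universal, 2 existential.

2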